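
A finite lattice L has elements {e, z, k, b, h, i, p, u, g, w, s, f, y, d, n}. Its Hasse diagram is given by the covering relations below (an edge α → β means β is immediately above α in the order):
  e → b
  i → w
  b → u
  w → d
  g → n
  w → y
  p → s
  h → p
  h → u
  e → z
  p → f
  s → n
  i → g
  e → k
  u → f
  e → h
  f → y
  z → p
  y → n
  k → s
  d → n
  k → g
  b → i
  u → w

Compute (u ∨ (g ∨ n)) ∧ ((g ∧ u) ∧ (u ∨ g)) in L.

g ∨ n = n
u ∨ n = n
g ∧ u = b
u ∨ g = n
b ∧ n = b
n ∧ b = b

b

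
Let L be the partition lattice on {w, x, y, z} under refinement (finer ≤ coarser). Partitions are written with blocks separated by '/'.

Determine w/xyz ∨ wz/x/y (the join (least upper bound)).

wxyz

The join of w/xyz and wz/x/y merges any blocks that overlap across the partitions, giving wxyz.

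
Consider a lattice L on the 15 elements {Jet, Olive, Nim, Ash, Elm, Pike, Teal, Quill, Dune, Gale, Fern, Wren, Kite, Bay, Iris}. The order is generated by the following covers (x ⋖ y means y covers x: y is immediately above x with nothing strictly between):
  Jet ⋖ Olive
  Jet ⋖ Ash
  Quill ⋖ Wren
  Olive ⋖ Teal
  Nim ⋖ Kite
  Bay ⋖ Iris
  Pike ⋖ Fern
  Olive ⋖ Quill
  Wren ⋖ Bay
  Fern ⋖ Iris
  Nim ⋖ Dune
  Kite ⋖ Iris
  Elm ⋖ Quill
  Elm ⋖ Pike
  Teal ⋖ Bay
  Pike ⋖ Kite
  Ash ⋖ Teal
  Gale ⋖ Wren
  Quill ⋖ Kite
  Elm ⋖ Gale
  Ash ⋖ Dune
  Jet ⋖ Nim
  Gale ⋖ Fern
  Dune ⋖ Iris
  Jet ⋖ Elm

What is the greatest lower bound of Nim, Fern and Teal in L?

Common lower bounds of {Nim, Fern, Teal}: Jet.
The greatest among these is Jet.

Jet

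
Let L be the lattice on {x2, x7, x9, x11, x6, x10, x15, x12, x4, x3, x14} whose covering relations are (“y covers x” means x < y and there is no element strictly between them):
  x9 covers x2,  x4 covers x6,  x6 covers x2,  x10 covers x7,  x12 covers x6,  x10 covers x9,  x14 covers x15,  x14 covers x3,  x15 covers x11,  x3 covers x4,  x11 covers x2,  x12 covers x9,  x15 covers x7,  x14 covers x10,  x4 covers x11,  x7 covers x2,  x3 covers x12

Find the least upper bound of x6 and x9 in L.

x12

Common upper bounds of {x6, x9}: x12, x14, x3.
The least among these is x12.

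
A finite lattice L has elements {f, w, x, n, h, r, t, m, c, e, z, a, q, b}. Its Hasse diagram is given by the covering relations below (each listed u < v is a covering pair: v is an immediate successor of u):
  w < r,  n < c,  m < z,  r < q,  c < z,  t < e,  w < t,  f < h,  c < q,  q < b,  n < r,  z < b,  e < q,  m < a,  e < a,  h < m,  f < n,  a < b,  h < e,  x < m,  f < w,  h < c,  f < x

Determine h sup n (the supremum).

c

Common upper bounds of {h, n}: b, c, q, z.
The least among these is c.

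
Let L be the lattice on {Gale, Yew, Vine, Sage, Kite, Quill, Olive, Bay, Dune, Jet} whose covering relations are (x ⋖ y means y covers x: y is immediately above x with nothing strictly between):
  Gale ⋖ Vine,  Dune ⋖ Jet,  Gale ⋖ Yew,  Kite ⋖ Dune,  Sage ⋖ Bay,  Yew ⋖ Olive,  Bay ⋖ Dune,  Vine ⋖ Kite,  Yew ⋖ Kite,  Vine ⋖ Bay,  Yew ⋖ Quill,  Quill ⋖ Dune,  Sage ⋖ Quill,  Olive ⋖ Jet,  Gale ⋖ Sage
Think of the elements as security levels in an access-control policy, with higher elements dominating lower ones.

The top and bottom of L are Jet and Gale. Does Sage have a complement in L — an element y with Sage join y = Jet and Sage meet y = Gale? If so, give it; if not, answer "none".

Olive

Need y with Sage ∨ y = Jet and Sage ∧ y = Gale.
Checking each element gives: Olive.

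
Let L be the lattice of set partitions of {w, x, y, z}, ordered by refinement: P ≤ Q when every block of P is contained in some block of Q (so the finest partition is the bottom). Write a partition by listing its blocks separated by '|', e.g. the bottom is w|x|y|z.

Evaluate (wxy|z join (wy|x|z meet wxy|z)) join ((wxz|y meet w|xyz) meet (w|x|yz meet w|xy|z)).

wy|x|z ∧ wxy|z = wy|x|z
wxy|z ∨ wy|x|z = wxy|z
wxz|y ∧ w|xyz = w|xz|y
w|x|yz ∧ w|xy|z = w|x|y|z
w|xz|y ∧ w|x|y|z = w|x|y|z
wxy|z ∨ w|x|y|z = wxy|z

wxy|z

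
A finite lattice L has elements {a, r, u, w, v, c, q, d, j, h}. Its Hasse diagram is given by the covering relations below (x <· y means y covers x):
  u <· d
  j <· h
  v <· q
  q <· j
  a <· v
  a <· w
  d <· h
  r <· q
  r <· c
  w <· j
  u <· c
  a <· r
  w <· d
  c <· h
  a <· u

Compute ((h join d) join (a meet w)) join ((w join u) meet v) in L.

h ∨ d = h
a ∧ w = a
h ∨ a = h
w ∨ u = d
d ∧ v = a
h ∨ a = h

h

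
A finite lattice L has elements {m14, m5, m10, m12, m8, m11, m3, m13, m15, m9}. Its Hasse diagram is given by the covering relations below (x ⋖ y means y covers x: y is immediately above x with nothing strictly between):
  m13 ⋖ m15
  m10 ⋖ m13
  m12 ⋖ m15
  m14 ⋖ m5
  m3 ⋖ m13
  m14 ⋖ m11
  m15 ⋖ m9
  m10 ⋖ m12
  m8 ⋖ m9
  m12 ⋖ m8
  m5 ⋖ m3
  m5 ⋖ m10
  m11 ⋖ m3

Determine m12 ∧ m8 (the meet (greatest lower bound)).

Common lower bounds of {m12, m8}: m10, m12, m14, m5.
The greatest among these is m12.

m12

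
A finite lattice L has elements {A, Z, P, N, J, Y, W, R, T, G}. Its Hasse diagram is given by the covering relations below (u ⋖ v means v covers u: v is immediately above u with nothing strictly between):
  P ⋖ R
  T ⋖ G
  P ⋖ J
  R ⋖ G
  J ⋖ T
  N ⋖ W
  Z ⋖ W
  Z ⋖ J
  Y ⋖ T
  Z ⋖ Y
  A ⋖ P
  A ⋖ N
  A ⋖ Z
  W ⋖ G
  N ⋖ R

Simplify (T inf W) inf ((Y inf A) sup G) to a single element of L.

Z

T ∧ W = Z
Y ∧ A = A
A ∨ G = G
Z ∧ G = Z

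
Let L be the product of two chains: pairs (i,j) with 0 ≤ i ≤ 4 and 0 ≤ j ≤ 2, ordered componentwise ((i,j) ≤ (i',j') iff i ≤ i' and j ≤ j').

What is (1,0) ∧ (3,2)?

(1,0)

In a product of chains, the meet is componentwise min, giving (1,0).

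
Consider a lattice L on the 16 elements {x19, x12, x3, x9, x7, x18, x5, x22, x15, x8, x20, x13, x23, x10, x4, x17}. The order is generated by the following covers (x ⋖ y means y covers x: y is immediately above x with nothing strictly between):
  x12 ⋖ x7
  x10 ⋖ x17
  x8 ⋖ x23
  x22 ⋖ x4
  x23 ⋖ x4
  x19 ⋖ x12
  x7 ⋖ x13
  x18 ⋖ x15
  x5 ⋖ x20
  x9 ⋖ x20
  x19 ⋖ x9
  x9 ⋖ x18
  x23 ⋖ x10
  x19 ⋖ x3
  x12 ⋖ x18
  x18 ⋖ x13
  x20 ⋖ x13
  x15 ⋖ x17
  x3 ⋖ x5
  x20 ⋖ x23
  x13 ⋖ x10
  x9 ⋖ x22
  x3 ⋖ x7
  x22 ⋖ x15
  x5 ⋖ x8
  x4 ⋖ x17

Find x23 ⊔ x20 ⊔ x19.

x23

Common upper bounds of {x23, x20, x19}: x10, x17, x23, x4.
The least among these is x23.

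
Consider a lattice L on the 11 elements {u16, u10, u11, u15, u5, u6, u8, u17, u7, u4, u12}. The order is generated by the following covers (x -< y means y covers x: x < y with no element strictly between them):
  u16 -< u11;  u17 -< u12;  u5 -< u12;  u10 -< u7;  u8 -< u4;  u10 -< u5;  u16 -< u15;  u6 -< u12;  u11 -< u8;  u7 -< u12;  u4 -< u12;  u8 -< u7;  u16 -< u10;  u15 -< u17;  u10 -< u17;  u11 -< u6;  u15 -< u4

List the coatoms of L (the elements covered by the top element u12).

The coatoms are exactly the elements covered by u12: u17, u4, u5, u6, u7.

u17, u4, u5, u6, u7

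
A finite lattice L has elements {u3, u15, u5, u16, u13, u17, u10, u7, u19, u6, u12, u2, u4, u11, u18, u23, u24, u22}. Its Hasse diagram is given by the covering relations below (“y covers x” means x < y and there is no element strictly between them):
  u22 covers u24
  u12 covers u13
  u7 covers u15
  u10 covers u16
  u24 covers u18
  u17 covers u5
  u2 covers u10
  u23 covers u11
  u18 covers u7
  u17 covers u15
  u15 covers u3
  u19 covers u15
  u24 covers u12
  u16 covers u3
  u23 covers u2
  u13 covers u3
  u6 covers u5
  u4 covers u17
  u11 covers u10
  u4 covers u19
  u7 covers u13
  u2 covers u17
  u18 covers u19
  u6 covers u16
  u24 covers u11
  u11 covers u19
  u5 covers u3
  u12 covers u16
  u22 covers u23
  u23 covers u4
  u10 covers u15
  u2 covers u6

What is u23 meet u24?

Common lower bounds of {u23, u24}: u10, u11, u15, u16, u19, u3.
The greatest among these is u11.

u11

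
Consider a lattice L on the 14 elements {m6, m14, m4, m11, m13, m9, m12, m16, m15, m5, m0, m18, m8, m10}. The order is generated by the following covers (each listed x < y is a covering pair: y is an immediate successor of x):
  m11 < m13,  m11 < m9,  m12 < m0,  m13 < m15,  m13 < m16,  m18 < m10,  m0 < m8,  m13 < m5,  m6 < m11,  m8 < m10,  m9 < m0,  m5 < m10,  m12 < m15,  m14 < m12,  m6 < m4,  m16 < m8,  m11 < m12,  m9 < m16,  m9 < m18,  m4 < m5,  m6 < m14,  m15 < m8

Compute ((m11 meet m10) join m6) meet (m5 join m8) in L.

m11

m11 ∧ m10 = m11
m11 ∨ m6 = m11
m5 ∨ m8 = m10
m11 ∧ m10 = m11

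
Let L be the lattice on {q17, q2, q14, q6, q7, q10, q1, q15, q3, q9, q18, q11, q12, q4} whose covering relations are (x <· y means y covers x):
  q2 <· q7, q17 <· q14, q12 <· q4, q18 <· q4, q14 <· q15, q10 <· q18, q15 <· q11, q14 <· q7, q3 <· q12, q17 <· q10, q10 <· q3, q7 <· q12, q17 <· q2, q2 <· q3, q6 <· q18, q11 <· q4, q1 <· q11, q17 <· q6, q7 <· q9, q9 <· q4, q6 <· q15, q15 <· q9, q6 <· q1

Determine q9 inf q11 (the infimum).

q15

Common lower bounds of {q9, q11}: q14, q15, q17, q6.
The greatest among these is q15.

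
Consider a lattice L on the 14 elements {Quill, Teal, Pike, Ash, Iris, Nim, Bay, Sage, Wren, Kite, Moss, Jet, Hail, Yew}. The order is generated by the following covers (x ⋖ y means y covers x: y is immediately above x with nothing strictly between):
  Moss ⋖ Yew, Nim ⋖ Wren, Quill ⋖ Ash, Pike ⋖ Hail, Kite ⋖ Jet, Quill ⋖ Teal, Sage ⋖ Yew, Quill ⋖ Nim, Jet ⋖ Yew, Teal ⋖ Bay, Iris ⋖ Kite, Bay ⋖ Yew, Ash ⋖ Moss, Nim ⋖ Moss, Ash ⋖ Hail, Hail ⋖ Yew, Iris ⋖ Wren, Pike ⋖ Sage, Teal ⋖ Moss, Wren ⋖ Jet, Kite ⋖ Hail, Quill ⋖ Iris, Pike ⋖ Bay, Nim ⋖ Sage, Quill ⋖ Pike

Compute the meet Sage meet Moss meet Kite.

Common lower bounds of {Sage, Moss, Kite}: Quill.
The greatest among these is Quill.

Quill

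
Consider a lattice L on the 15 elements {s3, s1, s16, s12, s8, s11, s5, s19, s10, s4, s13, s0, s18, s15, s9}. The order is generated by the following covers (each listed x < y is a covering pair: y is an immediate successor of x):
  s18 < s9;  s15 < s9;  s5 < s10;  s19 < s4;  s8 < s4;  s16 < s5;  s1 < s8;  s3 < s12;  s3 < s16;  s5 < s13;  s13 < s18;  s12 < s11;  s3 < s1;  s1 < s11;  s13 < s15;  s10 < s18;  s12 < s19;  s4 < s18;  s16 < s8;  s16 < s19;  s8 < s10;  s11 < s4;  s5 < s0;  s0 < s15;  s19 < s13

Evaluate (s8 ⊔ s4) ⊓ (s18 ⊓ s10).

s8

s8 ∨ s4 = s4
s18 ∧ s10 = s10
s4 ∧ s10 = s8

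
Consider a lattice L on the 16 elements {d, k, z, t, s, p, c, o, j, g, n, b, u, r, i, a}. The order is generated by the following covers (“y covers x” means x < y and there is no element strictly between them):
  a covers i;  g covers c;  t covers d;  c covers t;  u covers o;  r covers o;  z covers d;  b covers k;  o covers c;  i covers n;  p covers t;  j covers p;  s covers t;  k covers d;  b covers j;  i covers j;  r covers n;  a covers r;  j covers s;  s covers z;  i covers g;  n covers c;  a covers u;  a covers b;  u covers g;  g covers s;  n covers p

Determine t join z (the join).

s

Common upper bounds of {t, z}: a, b, g, i, j, s, u.
The least among these is s.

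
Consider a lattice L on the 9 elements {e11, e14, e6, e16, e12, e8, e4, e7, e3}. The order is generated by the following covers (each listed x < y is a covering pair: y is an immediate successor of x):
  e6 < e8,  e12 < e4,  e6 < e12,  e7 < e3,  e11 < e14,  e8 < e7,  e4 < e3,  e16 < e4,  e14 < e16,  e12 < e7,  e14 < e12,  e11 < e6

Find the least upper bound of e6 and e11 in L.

Common upper bounds of {e6, e11}: e12, e3, e4, e6, e7, e8.
The least among these is e6.

e6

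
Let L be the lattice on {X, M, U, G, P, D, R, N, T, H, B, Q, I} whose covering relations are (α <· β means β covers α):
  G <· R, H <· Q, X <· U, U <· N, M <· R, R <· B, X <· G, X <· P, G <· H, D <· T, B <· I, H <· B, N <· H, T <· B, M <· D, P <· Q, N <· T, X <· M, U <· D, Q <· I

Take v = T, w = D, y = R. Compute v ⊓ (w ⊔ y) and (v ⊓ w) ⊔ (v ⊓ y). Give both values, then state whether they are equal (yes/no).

T; D; no

w ⊔ y = B, so v ⊓ (w ⊔ y) = T ⊓ B = T.
v ⊓ w = D and v ⊓ y = M, so (v ⊓ w) ⊔ (v ⊓ y) = D ⊔ M = D.
Equal: no.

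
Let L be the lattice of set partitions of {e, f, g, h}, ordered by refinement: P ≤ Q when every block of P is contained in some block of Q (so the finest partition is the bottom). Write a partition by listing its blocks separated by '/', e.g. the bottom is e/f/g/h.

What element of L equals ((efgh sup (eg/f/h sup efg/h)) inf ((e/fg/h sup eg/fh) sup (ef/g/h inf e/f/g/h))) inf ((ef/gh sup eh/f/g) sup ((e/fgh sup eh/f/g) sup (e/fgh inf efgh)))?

eg/f/h ∨ efg/h = efg/h
efgh ∨ efg/h = efgh
e/fg/h ∨ eg/fh = efgh
ef/g/h ∧ e/f/g/h = e/f/g/h
efgh ∨ e/f/g/h = efgh
efgh ∧ efgh = efgh
ef/gh ∨ eh/f/g = efgh
e/fgh ∨ eh/f/g = efgh
e/fgh ∧ efgh = e/fgh
efgh ∨ e/fgh = efgh
efgh ∨ efgh = efgh
efgh ∧ efgh = efgh

efgh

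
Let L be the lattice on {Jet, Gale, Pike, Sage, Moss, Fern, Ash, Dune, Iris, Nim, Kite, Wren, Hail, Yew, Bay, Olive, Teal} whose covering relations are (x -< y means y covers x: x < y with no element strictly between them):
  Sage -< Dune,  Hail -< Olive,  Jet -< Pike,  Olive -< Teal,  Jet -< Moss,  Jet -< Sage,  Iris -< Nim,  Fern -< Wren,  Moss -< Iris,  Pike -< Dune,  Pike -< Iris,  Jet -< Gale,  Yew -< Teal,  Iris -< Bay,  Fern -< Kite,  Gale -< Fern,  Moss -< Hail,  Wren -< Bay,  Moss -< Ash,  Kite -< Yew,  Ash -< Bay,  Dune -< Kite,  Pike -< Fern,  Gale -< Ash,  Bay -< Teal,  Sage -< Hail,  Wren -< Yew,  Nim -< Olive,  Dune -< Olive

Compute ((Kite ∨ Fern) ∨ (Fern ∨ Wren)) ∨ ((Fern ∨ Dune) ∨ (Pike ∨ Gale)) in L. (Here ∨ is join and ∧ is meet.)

Yew

Kite ∨ Fern = Kite
Fern ∨ Wren = Wren
Kite ∨ Wren = Yew
Fern ∨ Dune = Kite
Pike ∨ Gale = Fern
Kite ∨ Fern = Kite
Yew ∨ Kite = Yew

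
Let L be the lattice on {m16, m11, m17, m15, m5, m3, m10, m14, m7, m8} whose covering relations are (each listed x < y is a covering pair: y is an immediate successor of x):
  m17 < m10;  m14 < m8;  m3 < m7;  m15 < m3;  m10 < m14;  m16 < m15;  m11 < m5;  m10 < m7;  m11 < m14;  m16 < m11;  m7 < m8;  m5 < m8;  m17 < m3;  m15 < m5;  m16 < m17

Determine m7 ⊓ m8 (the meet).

m7

Common lower bounds of {m7, m8}: m10, m15, m16, m17, m3, m7.
The greatest among these is m7.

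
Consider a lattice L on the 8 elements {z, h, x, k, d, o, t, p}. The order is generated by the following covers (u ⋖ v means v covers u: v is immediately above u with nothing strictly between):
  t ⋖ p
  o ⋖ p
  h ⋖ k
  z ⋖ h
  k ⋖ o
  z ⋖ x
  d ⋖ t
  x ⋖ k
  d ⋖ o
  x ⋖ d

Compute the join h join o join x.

o

Common upper bounds of {h, o, x}: o, p.
The least among these is o.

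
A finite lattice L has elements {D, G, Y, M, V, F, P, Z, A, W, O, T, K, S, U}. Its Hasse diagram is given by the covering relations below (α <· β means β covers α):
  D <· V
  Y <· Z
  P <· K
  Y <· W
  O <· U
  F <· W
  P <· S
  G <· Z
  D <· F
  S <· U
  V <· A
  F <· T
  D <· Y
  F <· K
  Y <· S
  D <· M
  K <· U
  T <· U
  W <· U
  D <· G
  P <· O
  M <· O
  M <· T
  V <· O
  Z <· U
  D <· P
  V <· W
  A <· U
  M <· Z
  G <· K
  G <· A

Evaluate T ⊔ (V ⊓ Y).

V ∧ Y = D
T ∨ D = T

T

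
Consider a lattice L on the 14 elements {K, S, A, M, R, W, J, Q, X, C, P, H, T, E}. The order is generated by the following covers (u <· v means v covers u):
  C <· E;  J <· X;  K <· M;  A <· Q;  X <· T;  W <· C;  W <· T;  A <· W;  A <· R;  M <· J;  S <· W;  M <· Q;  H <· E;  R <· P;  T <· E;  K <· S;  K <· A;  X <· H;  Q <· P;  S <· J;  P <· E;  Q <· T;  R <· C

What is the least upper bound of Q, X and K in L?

Common upper bounds of {Q, X, K}: E, T.
The least among these is T.

T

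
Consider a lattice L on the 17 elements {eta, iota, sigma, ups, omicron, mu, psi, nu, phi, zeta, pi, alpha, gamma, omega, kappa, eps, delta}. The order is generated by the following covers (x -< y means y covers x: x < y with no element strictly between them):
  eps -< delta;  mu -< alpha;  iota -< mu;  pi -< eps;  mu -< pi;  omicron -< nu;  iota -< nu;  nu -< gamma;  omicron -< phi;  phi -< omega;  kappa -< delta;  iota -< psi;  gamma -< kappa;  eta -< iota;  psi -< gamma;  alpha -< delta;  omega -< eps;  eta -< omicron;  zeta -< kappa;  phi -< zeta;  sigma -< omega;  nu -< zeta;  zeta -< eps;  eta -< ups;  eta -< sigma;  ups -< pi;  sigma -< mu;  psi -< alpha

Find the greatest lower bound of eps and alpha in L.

Common lower bounds of {eps, alpha}: eta, iota, mu, sigma.
The greatest among these is mu.

mu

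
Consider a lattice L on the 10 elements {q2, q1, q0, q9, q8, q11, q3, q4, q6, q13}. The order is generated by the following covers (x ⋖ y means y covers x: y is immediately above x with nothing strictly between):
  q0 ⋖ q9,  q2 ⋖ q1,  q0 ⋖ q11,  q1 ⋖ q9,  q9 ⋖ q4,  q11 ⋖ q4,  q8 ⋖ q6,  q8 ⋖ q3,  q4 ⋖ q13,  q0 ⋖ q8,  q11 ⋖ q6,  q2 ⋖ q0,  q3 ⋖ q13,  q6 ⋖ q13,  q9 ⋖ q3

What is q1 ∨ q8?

q3

Common upper bounds of {q1, q8}: q13, q3.
The least among these is q3.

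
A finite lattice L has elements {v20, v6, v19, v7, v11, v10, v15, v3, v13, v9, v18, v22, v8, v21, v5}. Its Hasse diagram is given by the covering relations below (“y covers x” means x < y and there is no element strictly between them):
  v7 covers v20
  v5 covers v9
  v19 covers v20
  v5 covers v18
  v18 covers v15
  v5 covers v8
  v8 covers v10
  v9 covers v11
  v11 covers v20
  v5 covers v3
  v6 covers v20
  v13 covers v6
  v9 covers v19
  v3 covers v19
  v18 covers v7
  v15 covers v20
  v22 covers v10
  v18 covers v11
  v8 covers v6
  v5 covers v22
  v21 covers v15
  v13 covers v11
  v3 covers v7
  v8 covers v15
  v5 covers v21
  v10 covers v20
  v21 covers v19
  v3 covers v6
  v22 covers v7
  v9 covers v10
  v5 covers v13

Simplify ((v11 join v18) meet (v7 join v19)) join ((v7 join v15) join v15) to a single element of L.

v18

v11 ∨ v18 = v18
v7 ∨ v19 = v3
v18 ∧ v3 = v7
v7 ∨ v15 = v18
v18 ∨ v15 = v18
v7 ∨ v18 = v18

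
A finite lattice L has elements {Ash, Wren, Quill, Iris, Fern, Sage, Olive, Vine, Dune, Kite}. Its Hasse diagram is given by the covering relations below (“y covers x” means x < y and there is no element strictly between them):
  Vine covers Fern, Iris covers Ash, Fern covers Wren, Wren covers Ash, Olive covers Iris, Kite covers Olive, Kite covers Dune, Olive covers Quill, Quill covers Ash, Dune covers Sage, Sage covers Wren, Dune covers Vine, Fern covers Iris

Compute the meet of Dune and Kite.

Dune

Common lower bounds of {Dune, Kite}: Ash, Dune, Fern, Iris, Sage, Vine, Wren.
The greatest among these is Dune.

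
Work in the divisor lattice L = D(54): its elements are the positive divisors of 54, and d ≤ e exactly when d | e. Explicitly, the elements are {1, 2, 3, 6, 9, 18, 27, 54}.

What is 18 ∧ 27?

9

In the divisibility order, the meet is the greatest common divisor: gcd(18, 27) = 9.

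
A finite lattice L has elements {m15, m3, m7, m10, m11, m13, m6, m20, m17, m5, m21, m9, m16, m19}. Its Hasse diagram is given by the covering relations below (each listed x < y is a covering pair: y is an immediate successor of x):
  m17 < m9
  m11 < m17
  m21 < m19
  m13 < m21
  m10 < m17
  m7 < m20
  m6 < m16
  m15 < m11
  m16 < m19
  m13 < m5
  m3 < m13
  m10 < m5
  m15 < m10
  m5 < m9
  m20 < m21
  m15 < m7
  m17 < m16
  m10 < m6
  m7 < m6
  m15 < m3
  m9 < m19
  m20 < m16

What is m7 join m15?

m7

Common upper bounds of {m7, m15}: m16, m19, m20, m21, m6, m7.
The least among these is m7.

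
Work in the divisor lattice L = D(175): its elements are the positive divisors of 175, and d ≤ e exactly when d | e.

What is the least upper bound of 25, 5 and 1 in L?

25

Common upper bounds of {25, 5, 1}: 175, 25.
The least among these is 25.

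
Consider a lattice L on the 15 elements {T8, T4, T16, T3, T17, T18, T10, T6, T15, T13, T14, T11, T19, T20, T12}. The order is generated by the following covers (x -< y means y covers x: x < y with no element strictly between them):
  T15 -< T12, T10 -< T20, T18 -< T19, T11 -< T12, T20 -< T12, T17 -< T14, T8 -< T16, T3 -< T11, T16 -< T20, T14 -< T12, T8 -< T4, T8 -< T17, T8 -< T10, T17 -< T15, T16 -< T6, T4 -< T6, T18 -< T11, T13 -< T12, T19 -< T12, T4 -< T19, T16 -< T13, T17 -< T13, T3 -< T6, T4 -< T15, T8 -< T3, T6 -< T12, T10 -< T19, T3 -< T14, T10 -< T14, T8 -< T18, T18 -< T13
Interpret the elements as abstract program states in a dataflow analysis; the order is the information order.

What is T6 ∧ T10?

T8

Common lower bounds of {T6, T10}: T8.
The greatest among these is T8.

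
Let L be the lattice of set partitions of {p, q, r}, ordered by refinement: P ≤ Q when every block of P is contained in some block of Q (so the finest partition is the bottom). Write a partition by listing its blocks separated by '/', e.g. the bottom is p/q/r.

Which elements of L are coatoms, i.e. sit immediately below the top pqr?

The coatoms are exactly the elements covered by pqr: p/qr, pq/r, pr/q.

p/qr, pq/r, pr/q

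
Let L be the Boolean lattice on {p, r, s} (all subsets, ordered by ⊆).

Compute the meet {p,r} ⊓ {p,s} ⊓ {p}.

{p}

Common lower bounds of {{p,r}, {p,s}, {p}}: {p}, {}.
The greatest among these is {p}.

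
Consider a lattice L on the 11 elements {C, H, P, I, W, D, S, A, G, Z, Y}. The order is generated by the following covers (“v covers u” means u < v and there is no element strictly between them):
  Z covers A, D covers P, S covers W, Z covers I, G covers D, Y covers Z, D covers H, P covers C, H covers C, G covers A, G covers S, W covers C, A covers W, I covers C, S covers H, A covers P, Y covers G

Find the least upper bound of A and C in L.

A

Common upper bounds of {A, C}: A, G, Y, Z.
The least among these is A.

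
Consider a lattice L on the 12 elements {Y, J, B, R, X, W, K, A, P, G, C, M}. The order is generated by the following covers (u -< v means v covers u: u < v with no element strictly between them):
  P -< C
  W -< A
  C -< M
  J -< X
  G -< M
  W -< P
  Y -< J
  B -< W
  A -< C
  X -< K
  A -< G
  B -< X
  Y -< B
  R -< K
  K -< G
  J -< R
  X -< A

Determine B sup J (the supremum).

Common upper bounds of {B, J}: A, C, G, K, M, X.
The least among these is X.

X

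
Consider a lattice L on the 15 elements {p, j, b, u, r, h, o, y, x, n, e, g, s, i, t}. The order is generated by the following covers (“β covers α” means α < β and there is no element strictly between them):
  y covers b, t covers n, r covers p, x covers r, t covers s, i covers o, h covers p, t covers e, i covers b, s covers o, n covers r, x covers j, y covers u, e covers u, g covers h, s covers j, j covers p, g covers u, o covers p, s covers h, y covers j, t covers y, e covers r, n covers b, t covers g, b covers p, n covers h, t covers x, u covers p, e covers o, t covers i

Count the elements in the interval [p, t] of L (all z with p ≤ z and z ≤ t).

The interval [p, t] = {b, e, g, h, i, j, n, o, p, r, s, t, u, x, y}, which has 15 elements.

15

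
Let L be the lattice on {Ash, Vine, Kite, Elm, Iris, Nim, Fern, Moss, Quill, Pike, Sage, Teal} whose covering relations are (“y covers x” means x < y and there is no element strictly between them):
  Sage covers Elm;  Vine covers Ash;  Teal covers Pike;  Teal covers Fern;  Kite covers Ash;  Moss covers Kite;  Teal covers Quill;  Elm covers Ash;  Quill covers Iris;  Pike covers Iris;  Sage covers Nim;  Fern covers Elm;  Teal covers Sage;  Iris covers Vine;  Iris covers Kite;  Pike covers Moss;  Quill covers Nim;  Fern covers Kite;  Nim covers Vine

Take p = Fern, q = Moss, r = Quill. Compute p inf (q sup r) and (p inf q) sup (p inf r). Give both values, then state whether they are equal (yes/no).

q sup r = Teal, so p inf (q sup r) = Fern inf Teal = Fern.
p inf q = Kite and p inf r = Kite, so (p inf q) sup (p inf r) = Kite sup Kite = Kite.
Equal: no.

Fern; Kite; no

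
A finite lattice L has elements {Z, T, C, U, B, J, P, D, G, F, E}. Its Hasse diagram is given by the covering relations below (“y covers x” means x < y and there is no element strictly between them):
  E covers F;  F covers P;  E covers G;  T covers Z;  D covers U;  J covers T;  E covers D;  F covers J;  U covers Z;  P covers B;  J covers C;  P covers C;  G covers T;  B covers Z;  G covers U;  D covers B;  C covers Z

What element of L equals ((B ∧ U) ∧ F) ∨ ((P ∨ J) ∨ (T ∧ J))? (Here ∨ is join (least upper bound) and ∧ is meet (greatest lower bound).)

F

B ∧ U = Z
Z ∧ F = Z
P ∨ J = F
T ∧ J = T
F ∨ T = F
Z ∨ F = F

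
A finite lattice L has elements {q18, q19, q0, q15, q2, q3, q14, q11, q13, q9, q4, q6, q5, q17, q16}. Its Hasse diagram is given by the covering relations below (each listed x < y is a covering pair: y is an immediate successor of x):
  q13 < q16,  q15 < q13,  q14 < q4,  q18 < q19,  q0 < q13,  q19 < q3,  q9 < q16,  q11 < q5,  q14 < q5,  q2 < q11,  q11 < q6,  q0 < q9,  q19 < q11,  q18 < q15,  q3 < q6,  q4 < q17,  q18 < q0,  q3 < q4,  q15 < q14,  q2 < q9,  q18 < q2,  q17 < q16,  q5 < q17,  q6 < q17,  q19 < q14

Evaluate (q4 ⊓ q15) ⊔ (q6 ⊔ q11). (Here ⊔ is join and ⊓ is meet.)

q17

q4 ∧ q15 = q15
q6 ∨ q11 = q6
q15 ∨ q6 = q17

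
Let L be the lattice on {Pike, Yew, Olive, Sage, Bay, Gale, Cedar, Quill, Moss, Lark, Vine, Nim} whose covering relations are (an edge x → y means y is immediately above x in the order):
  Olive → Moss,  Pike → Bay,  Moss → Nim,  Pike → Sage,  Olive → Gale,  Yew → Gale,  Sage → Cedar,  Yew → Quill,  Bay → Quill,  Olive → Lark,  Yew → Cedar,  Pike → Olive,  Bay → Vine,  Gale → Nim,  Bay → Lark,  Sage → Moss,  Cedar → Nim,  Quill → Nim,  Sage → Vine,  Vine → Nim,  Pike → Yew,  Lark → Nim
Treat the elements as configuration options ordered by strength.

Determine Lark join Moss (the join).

Common upper bounds of {Lark, Moss}: Nim.
The least among these is Nim.

Nim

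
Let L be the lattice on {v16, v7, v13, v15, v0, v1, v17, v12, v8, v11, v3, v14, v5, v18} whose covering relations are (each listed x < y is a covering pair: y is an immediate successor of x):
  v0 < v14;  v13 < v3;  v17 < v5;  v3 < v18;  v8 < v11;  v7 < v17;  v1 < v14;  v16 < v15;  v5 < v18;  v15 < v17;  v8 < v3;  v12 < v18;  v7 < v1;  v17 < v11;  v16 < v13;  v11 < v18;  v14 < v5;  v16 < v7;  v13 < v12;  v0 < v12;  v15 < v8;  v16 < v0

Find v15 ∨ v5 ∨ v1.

Common upper bounds of {v15, v5, v1}: v18, v5.
The least among these is v5.

v5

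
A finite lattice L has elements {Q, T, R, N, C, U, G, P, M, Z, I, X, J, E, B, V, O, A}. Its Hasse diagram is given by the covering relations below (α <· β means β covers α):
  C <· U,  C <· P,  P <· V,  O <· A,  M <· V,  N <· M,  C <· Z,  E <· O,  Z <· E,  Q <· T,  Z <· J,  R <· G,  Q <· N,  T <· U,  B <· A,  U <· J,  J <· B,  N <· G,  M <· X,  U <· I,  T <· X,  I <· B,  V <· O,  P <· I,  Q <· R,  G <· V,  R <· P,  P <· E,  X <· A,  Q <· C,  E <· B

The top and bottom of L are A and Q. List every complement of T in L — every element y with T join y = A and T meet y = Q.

Need y with T ∨ y = A and T ∧ y = Q.
Checking each element gives: G, O, V.

G, O, V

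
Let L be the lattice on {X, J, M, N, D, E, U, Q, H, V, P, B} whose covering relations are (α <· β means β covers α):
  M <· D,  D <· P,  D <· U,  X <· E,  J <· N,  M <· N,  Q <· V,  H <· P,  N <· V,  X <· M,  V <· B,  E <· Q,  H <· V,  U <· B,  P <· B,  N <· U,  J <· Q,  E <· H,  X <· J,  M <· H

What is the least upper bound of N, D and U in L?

Common upper bounds of {N, D, U}: B, U.
The least among these is U.

U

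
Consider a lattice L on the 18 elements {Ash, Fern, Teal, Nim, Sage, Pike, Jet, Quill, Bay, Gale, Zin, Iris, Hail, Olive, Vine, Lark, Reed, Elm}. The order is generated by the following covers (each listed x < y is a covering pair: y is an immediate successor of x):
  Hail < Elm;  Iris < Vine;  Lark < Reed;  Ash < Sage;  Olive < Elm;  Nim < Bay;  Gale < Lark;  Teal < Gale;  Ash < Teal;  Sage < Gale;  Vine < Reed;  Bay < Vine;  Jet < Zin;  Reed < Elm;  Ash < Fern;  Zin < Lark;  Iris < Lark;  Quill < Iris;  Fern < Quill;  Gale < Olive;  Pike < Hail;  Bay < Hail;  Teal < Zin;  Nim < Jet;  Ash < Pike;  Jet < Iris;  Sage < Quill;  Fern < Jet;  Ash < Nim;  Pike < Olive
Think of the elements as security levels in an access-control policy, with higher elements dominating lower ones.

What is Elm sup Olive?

Common upper bounds of {Elm, Olive}: Elm.
The least among these is Elm.

Elm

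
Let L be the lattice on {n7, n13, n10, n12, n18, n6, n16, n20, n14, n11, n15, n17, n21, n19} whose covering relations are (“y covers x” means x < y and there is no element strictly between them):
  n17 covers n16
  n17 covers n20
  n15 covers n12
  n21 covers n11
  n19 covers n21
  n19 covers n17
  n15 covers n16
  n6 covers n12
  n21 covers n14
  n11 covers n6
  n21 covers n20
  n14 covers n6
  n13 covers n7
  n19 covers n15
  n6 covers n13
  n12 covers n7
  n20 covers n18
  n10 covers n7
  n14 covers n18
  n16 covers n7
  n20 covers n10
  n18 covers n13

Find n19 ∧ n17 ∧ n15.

n16

Common lower bounds of {n19, n17, n15}: n16, n7.
The greatest among these is n16.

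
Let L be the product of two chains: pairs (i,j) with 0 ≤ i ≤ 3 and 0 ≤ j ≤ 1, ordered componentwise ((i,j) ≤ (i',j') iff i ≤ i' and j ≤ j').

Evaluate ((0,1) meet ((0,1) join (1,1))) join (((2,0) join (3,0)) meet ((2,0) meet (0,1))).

(0,1) ∨ (1,1) = (1,1)
(0,1) ∧ (1,1) = (0,1)
(2,0) ∨ (3,0) = (3,0)
(2,0) ∧ (0,1) = (0,0)
(3,0) ∧ (0,0) = (0,0)
(0,1) ∨ (0,0) = (0,1)

(0,1)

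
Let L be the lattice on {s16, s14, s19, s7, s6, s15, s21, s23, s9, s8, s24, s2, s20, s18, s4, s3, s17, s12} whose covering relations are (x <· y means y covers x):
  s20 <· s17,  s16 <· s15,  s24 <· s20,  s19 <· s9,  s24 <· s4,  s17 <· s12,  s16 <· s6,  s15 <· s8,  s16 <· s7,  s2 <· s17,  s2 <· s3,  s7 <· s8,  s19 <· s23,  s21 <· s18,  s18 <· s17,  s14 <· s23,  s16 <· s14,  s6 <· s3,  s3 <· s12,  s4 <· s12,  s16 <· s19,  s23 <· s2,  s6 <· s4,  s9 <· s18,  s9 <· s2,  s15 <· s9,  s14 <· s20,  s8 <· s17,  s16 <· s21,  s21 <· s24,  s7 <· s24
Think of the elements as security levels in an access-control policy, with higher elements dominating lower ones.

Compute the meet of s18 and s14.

s16

Common lower bounds of {s18, s14}: s16.
The greatest among these is s16.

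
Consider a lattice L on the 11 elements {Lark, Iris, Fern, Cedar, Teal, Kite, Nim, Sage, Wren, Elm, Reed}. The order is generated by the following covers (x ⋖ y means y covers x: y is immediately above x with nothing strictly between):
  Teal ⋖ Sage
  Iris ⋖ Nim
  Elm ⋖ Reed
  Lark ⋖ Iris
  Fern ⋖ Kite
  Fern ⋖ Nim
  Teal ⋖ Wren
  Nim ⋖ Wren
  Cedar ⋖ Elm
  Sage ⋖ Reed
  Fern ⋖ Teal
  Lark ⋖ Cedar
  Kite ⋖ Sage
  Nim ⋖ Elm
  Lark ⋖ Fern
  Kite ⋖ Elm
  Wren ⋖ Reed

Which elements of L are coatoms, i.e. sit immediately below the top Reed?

Elm, Sage, Wren

The coatoms are exactly the elements covered by Reed: Elm, Sage, Wren.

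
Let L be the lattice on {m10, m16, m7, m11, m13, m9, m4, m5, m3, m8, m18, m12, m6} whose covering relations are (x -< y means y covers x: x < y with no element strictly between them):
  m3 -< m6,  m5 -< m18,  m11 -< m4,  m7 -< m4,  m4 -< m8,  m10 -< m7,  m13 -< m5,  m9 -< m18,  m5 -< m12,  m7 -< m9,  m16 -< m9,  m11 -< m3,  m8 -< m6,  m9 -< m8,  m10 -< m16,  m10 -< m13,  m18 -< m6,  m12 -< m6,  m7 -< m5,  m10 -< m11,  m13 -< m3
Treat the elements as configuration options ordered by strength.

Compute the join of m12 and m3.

Common upper bounds of {m12, m3}: m6.
The least among these is m6.

m6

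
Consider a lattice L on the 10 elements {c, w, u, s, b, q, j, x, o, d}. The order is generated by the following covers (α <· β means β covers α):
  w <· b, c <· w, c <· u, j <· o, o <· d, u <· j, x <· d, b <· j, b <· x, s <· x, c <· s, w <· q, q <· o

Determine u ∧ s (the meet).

Common lower bounds of {u, s}: c.
The greatest among these is c.

c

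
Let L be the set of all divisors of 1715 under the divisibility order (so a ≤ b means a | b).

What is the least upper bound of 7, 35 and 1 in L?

Common upper bounds of {7, 35, 1}: 1715, 245, 35.
The least among these is 35.

35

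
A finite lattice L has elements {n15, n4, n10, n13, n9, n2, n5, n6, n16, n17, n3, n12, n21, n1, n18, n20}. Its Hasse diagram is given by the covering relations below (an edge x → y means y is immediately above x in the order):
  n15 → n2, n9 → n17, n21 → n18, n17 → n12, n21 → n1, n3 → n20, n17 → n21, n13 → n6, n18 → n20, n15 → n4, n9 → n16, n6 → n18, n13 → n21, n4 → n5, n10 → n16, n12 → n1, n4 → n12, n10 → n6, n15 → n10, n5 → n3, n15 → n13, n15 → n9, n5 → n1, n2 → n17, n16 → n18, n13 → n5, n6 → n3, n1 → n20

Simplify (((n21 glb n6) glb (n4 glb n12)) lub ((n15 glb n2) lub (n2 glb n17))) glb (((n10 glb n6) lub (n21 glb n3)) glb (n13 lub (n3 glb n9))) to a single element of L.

n15

n21 ∧ n6 = n13
n4 ∧ n12 = n4
n13 ∧ n4 = n15
n15 ∧ n2 = n15
n2 ∧ n17 = n2
n15 ∨ n2 = n2
n15 ∨ n2 = n2
n10 ∧ n6 = n10
n21 ∧ n3 = n13
n10 ∨ n13 = n6
n3 ∧ n9 = n15
n13 ∨ n15 = n13
n6 ∧ n13 = n13
n2 ∧ n13 = n15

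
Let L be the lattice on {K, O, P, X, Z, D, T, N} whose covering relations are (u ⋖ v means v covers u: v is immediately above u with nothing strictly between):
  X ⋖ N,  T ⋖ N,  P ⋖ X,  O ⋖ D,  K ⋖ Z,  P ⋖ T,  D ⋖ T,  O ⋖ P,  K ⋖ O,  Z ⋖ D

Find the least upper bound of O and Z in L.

Common upper bounds of {O, Z}: D, N, T.
The least among these is D.

D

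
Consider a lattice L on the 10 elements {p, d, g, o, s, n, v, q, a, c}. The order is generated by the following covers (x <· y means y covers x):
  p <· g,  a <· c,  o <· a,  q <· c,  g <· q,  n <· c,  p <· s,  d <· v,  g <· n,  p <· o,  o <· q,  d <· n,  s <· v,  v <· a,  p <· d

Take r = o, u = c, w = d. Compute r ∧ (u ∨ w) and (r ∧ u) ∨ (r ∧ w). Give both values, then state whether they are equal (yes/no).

u ∨ w = c, so r ∧ (u ∨ w) = o ∧ c = o.
r ∧ u = o and r ∧ w = p, so (r ∧ u) ∨ (r ∧ w) = o ∨ p = o.
Equal: yes.

o; o; yes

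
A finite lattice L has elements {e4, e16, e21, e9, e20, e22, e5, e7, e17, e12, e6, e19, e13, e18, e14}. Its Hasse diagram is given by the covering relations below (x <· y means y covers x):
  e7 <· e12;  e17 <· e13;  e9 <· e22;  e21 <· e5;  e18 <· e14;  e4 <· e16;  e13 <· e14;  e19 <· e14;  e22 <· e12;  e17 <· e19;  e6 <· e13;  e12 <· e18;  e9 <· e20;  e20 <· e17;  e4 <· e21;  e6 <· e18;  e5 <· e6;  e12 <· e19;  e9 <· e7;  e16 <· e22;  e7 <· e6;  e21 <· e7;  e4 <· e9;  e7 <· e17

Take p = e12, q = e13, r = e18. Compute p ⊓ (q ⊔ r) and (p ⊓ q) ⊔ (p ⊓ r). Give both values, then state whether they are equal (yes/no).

q ⊔ r = e14, so p ⊓ (q ⊔ r) = e12 ⊓ e14 = e12.
p ⊓ q = e7 and p ⊓ r = e12, so (p ⊓ q) ⊔ (p ⊓ r) = e7 ⊔ e12 = e12.
Equal: yes.

e12; e12; yes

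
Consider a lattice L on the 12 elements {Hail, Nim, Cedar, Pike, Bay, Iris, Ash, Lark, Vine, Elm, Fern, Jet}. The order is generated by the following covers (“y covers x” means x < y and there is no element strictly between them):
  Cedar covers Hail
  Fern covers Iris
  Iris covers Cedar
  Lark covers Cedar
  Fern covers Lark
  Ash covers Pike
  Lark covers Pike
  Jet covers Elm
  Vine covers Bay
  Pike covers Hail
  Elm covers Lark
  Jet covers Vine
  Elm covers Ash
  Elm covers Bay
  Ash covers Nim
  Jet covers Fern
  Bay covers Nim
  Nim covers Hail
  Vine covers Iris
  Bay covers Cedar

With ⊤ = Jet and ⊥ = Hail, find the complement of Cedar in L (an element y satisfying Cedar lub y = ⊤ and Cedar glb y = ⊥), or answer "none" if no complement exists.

none

For every candidate y, either Cedar ∨ y ≠ Jet or Cedar ∧ y ≠ Hail; no complement exists.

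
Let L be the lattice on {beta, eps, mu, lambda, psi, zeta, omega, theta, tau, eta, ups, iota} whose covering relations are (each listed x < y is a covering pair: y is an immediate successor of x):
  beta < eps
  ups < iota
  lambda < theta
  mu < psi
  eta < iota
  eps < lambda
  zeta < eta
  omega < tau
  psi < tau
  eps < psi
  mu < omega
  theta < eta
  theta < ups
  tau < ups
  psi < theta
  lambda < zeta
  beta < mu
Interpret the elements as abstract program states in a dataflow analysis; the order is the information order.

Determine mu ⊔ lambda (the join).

theta

Common upper bounds of {mu, lambda}: eta, iota, theta, ups.
The least among these is theta.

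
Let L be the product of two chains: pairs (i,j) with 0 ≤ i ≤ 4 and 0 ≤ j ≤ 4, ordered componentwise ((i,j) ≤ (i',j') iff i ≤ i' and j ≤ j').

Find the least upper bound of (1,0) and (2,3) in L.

(2,3)

In a product of chains, the join is componentwise max, giving (2,3).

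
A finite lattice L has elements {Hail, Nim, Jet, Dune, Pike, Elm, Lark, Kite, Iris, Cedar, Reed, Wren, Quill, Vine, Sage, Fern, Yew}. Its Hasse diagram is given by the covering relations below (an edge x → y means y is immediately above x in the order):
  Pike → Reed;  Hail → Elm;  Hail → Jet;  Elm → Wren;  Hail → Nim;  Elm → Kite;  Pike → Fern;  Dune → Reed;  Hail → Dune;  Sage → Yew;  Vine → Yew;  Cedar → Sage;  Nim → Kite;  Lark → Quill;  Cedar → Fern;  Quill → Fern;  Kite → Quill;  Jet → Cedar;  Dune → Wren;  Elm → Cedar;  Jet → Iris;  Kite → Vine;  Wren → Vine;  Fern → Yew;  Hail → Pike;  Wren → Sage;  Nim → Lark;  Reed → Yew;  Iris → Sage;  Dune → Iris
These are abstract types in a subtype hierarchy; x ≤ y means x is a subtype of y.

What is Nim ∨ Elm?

Kite

Common upper bounds of {Nim, Elm}: Fern, Kite, Quill, Vine, Yew.
The least among these is Kite.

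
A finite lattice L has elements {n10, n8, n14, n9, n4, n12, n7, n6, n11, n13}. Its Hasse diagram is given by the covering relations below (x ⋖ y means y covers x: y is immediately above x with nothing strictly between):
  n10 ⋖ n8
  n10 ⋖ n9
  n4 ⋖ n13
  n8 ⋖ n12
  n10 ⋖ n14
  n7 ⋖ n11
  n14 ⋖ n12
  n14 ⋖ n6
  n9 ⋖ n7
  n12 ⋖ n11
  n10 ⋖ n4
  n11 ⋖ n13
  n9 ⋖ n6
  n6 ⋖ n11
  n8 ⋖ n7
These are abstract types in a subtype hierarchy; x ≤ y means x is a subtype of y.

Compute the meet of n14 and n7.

n10

Common lower bounds of {n14, n7}: n10.
The greatest among these is n10.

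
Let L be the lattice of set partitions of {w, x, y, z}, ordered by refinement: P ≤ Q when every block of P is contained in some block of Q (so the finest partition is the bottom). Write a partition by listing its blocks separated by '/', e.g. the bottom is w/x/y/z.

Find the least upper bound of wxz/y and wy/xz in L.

The join of wxz/y and wy/xz merges any blocks that overlap across the partitions, giving wxyz.

wxyz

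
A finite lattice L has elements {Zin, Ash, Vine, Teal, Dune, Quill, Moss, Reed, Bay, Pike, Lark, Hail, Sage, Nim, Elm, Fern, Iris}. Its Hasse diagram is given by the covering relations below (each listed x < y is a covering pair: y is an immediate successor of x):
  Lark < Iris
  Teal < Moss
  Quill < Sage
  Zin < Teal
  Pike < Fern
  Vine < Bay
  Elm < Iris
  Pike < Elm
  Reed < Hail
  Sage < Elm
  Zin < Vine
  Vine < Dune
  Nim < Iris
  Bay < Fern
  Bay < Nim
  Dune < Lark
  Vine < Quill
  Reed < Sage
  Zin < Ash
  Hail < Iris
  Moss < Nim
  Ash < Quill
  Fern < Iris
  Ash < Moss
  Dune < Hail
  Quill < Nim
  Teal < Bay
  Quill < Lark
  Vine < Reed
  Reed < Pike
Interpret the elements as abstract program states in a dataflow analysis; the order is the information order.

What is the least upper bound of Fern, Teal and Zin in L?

Common upper bounds of {Fern, Teal, Zin}: Fern, Iris.
The least among these is Fern.

Fern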